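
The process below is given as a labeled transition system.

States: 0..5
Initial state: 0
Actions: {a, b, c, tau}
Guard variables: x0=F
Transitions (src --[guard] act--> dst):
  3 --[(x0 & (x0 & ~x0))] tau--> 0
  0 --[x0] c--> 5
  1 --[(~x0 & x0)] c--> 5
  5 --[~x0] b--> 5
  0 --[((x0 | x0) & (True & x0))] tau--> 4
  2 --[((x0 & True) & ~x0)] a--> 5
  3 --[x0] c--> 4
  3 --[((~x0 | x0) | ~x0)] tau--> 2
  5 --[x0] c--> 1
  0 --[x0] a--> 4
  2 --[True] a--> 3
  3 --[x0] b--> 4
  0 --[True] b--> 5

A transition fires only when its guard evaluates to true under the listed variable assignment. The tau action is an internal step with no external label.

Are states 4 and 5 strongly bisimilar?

Answer: NOT BISIMILAR

Working:
Compute ~ classes (split until stable):
  P[0] = {{0,1,2,3,4,5}}
  P[1] = {{0,5},{1,4},{2},{3}}
stable after 2 split(s): 4 block(s)
class of 4: {1,4}; class of 5: {0,5}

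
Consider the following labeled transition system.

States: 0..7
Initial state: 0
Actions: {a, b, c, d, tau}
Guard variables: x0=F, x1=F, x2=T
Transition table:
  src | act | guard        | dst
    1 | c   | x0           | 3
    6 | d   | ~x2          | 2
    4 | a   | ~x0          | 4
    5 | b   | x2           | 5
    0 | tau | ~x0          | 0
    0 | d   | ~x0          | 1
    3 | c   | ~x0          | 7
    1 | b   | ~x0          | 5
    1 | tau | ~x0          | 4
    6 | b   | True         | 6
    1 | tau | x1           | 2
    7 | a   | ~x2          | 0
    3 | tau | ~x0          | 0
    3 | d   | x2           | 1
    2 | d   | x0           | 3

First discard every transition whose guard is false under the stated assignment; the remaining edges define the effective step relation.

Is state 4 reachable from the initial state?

Answer: REACHABLE

Trace:
After dropping false guards: 10 live edges.
depth 0: {0}
depth 1: {1}  total {0,1}
depth 2: {4,5}  total {0,1,4,5}
Reachable = {0,1,4,5}
Path to 4: d·tau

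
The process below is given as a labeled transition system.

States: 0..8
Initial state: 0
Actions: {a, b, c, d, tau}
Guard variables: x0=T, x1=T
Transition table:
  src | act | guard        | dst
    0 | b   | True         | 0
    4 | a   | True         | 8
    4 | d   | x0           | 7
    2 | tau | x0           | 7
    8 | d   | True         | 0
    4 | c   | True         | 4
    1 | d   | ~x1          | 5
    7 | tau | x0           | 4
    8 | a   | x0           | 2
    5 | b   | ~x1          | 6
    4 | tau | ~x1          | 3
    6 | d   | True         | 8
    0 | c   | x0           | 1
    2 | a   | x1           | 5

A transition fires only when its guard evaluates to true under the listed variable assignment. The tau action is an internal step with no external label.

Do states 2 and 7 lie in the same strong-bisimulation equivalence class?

Answer: NOT BISIMILAR

Trace:
Compute ~ classes (split until stable):
  P[0] = {{0,1,2,3,4,5,6,7,8}}
  P[1] = {{0},{1,3,5},{2},{4},{6},{7},{8}}
7 equivalence class(es) (converged in 2)
2∈{2}, 7∈{7}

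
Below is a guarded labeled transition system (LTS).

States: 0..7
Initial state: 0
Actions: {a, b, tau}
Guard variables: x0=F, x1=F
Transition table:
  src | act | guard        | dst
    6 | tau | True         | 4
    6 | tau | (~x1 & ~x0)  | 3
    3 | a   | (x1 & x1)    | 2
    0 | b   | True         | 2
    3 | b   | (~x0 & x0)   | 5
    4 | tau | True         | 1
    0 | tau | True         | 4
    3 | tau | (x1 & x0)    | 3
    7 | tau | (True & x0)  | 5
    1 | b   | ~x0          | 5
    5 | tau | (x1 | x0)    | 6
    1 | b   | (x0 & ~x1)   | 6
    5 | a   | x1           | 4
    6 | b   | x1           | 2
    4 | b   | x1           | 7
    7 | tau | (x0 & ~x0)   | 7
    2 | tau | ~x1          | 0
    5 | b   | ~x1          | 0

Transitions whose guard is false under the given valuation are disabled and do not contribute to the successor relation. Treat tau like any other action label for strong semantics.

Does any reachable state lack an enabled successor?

Answer: DEADLOCK-FREE

Trace:
Reach set: {0,1,2,4,5}
  0: b→2  tau→4  [2 exit(s)]
  1: b→5  [1 exit(s)]
  2: tau→0  [1 exit(s)]
  4: tau→1  [1 exit(s)]
  5: b→0  [1 exit(s)]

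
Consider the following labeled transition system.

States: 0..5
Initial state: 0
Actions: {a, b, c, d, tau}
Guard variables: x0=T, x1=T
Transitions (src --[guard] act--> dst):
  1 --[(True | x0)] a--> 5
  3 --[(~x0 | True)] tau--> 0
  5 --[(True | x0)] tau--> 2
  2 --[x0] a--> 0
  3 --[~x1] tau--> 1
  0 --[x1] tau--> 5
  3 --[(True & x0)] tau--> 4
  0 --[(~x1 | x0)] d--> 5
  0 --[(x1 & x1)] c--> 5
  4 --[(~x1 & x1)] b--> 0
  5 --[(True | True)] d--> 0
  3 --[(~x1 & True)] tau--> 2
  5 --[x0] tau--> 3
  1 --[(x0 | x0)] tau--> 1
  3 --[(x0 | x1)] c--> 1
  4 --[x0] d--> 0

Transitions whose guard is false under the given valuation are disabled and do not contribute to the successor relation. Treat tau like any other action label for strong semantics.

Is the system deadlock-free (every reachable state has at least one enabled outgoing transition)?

R = {0,1,2,3,4,5}
  0: c→5  d→5  tau→5  [3 exit(s)]
  1: a→5  tau→1  [2 exit(s)]
  2: a→0  [1 exit(s)]
  3: c→1  tau→0  tau→4  [3 exit(s)]
  4: d→0  [1 exit(s)]
  5: d→0  tau→2  tau→3  [3 exit(s)]

Answer: DEADLOCK-FREE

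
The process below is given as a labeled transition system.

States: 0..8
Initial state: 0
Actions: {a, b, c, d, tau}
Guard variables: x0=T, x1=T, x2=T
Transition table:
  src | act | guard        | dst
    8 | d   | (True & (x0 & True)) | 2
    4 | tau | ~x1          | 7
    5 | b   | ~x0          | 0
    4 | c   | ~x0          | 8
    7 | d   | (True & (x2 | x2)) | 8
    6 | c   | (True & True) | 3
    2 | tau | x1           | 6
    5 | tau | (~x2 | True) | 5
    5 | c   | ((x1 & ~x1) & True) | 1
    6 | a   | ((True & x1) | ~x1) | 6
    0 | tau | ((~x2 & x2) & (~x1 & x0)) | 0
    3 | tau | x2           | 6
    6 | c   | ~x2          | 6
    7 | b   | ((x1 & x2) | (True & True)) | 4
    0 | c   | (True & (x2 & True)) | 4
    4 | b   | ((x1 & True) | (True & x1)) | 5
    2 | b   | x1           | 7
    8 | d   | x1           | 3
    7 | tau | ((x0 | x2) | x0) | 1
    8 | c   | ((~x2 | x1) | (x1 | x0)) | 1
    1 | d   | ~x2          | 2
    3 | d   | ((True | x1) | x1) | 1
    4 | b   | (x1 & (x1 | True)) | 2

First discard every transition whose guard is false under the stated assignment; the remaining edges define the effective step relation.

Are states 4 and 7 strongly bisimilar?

Answer: NOT BISIMILAR

Working:
Compute ~ classes (split until stable):
  π0 = {{0,1,2,3,4,5,6,7,8}}
  π1 = {{0},{1},{2},{3},{4},{5},{6},{7},{8}}
9 equivalence class(es) (converged in 2)
[4]={4}  [7]={7}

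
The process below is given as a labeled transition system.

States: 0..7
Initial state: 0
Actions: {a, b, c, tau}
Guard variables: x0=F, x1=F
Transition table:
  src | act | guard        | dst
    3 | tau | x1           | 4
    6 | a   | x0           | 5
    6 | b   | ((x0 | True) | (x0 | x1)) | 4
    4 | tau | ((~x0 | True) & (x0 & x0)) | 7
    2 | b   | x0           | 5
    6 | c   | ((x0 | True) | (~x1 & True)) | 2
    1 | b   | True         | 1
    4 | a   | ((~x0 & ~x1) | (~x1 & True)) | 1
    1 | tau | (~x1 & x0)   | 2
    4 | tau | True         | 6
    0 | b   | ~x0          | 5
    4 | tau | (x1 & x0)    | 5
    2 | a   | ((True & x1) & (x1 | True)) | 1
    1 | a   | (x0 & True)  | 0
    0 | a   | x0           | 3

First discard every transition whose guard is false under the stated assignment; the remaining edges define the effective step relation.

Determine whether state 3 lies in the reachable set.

Answer: UNREACHABLE

Analysis:
Guard filter leaves 6 enabled edge(s).
Layer 0: {0}
Layer 1: {5}  total {0,5}
R = {0,5}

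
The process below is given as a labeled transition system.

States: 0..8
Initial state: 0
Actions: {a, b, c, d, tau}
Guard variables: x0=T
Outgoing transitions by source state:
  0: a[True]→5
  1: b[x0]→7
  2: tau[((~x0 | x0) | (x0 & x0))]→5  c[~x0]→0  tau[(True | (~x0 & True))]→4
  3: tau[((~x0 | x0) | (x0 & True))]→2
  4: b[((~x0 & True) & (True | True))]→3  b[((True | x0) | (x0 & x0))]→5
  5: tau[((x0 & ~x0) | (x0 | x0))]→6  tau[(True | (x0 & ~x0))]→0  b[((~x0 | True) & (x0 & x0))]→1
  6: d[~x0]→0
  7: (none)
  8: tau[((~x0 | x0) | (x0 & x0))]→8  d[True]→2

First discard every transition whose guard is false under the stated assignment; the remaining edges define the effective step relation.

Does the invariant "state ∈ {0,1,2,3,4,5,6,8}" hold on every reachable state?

Answer: INVARIANT VIOLATED at state 7

Working:
Safe = {0,1,2,3,4,5,6,8}
R = {0,1,5,6,7}
  0: ✓
  1: ✓
  5: ✓
  6: ✓
  7: ✗ unsafe
reach 7 via a·b·b — violates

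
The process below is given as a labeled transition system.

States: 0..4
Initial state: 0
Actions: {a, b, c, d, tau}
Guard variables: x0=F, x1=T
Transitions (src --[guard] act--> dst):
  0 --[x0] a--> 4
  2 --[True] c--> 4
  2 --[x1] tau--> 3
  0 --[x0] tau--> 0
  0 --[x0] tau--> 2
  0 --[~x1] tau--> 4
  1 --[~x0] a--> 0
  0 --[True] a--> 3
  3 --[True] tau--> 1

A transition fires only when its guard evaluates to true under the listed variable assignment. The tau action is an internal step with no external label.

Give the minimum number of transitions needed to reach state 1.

Answer: 2

Working:
Breadth-first toward 1:
  depth 0: {0}
  depth 1: {3}
  depth 2: {1}
1 enters at depth 2; path a·tau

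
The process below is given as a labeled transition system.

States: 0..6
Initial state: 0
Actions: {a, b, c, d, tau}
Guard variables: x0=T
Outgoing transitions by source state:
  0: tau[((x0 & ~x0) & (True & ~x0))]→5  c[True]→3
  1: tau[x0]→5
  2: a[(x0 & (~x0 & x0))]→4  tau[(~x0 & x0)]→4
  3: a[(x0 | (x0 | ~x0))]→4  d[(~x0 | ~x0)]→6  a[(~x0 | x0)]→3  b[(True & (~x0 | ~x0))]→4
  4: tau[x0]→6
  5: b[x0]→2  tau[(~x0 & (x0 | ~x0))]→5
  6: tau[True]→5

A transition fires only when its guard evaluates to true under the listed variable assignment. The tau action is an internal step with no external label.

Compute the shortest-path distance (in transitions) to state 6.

Answer: 3

Working:
BFS to 6:
  L0 = {0}
  L1 = {3}
  L2 = {4}
  L3 = {6}
first hit 6 at d=3 via c·a·tau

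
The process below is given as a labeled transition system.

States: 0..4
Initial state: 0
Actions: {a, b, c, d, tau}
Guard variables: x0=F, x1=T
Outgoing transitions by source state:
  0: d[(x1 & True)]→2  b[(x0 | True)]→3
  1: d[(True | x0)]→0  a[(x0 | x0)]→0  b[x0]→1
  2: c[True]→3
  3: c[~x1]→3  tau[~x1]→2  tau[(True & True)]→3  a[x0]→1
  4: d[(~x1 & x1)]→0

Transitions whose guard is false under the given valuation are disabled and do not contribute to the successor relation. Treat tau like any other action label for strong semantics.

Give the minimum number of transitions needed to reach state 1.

Answer: UNREACHABLE

Trace:
BFS to 1:
  depth 0: {0}
  depth 1: {2,3}
1 never appears.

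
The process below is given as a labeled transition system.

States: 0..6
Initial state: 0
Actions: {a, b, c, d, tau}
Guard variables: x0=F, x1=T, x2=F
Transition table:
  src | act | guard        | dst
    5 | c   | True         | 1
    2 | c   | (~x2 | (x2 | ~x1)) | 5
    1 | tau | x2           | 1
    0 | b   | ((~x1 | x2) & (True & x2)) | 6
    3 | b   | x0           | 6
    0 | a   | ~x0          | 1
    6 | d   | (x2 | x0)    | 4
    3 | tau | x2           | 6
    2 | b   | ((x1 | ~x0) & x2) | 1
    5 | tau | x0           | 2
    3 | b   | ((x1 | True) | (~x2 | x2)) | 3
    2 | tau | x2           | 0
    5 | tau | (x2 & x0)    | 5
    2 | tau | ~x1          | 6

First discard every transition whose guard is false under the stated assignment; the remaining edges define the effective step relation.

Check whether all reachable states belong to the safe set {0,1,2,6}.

Inv-set: {0,1,2,6}
Reach set: {0,1}
  0: ✓
  1: ✓

Answer: INVARIANT HOLDS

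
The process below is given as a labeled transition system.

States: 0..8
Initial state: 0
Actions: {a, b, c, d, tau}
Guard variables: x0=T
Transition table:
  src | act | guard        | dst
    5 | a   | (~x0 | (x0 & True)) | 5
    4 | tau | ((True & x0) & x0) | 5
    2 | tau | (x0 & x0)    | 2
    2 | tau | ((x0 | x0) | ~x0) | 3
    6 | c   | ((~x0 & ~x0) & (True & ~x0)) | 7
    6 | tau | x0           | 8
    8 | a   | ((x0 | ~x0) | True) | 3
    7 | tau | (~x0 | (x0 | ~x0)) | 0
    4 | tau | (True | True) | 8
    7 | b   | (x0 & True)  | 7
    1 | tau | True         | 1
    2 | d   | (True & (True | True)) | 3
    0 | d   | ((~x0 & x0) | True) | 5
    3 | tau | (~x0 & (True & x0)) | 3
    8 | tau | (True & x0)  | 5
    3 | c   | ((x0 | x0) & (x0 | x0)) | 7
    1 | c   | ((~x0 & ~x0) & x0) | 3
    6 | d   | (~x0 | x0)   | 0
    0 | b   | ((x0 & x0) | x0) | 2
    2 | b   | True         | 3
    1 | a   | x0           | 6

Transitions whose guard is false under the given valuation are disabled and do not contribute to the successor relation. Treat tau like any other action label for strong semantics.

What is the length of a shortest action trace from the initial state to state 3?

BFS to 3:
  depth 0: {0}
  depth 1: {2,5}
  depth 2: {3}
3 enters at depth 2; path b·b

Answer: 2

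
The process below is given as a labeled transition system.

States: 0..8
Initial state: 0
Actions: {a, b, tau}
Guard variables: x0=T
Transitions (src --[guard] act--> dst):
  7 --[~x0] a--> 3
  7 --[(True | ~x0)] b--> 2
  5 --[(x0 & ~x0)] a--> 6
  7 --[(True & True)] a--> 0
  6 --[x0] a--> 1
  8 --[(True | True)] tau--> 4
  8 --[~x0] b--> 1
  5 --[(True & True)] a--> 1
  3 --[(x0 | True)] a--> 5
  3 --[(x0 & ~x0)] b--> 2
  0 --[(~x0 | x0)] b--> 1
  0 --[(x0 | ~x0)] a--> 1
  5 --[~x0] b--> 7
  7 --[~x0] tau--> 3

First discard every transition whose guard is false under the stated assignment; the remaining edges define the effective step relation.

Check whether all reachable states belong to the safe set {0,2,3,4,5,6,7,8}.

Answer: INVARIANT VIOLATED at state 1

Trace:
Safe = {0,2,3,4,5,6,7,8}
R = {0,1}
  0: safe
  1: VIOLATES
witness against invariant: b → 1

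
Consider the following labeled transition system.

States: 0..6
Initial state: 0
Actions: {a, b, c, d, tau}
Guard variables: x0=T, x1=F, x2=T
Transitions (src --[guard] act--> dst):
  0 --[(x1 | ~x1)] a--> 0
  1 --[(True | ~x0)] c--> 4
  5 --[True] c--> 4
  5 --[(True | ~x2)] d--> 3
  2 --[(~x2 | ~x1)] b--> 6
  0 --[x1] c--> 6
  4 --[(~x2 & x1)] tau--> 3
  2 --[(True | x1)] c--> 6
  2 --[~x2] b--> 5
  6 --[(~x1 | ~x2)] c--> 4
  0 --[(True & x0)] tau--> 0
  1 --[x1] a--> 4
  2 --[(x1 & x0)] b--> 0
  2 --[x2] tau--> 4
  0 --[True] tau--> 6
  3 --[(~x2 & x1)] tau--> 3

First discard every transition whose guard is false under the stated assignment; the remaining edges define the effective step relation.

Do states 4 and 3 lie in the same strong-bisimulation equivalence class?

Refine partition for ~:
  P[0] = {{0,1,2,3,4,5,6}}
  P[1] = {{0},{1,6},{2},{3,4},{5}}
5 equivalence class(es) (converged in 2)
class of 4: {3,4}; class of 3: {3,4}

Answer: BISIMILAR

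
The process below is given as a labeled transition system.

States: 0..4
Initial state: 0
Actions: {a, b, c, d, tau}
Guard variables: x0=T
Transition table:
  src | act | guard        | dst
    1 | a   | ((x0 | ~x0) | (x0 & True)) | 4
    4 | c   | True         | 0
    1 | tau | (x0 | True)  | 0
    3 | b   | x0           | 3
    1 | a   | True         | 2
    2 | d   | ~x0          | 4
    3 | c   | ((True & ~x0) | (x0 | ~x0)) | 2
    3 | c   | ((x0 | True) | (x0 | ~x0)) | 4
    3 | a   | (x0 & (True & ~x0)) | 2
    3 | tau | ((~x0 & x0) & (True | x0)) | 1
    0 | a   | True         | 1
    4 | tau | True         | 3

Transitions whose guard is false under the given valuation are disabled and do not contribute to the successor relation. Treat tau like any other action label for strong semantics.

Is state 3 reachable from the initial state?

Answer: REACHABLE

Working:
Guard filter leaves 9 enabled edge(s).
depth 0: {0}
depth 1: {1}  cumulative {0,1}
depth 2: {2,4}  cumulative {0,1,2,4}
depth 3: {3}  cumulative {0,1,2,3,4}
Reach set: {0,1,2,3,4}
witness 3: a·a·tau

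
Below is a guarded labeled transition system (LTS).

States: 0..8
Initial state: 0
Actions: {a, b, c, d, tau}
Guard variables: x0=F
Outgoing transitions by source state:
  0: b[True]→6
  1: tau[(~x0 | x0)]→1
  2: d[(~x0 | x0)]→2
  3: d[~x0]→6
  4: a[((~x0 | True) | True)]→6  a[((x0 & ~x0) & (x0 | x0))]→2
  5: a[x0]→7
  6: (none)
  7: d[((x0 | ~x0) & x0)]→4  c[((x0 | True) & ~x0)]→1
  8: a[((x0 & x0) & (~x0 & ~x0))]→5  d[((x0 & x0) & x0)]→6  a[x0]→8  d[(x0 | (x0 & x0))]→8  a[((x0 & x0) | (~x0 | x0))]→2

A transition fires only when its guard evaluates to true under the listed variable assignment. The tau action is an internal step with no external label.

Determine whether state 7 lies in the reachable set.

After dropping false guards: 7 live edges.
L0 = {0}
L1 = {6}  now seen {0,6}
R = {0,6}

Answer: UNREACHABLE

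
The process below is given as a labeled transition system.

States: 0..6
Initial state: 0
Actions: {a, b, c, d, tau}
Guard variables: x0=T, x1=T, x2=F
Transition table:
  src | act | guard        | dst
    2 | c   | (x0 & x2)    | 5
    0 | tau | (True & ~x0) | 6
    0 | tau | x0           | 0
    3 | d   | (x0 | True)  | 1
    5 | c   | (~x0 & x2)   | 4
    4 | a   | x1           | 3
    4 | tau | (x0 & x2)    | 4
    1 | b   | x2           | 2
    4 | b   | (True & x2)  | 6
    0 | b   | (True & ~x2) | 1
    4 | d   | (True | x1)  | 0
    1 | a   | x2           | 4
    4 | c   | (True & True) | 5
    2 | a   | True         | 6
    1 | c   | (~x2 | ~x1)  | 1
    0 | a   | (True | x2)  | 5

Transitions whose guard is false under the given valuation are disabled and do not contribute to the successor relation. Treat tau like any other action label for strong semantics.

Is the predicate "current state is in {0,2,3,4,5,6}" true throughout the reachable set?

Answer: INVARIANT VIOLATED at state 1

Analysis:
Allowed set {0,2,3,4,5,6}
Reach set: {0,1,5}
  0: ✓
  1: VIOLATES
  5: ✓
counterexample path to 1: b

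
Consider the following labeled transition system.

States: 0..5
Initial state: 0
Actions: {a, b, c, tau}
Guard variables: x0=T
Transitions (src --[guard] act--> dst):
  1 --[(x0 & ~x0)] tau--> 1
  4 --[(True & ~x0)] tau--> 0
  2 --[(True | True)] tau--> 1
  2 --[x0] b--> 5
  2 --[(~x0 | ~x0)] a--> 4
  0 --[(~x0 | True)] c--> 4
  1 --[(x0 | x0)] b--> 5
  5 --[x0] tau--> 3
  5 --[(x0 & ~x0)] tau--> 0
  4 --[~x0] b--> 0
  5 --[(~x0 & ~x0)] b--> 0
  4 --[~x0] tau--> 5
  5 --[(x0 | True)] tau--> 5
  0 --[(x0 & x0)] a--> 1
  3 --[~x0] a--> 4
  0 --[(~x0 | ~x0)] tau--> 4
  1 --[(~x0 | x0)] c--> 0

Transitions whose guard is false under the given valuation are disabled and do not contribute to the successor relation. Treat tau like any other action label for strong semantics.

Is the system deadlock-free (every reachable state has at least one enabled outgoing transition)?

Answer: DEADLOCK at state 3

Working:
Reachable = {0,1,3,4,5}
  0: a→1  c→4  [deg 2]
  1: b→5  c→0  [deg 2]
  3: ∅  [deadlock]
  4: ∅  [deadlock]
  5: tau→3  tau→5  [deg 2]
Path to 3: a·b·tau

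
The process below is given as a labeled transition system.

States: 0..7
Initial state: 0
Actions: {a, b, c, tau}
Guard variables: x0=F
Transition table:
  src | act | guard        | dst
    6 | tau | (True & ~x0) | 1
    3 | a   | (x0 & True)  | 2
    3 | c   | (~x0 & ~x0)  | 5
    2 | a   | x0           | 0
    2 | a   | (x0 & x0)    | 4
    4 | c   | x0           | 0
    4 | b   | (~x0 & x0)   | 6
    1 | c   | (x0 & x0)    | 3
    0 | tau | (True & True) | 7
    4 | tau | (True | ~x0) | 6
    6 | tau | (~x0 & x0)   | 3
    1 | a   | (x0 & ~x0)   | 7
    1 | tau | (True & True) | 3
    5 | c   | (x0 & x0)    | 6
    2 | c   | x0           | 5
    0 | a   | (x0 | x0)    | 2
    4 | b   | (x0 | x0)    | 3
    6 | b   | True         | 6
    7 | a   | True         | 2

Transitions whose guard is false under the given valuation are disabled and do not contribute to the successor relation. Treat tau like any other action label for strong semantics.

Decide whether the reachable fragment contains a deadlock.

Answer: DEADLOCK at state 2

Working:
Reachable = {0,2,7}
  0: tau→7  [1 exit(s)]
  2: ∅  [STUCK]
  7: a→2  [1 exit(s)]
trace reaching 2: tau·a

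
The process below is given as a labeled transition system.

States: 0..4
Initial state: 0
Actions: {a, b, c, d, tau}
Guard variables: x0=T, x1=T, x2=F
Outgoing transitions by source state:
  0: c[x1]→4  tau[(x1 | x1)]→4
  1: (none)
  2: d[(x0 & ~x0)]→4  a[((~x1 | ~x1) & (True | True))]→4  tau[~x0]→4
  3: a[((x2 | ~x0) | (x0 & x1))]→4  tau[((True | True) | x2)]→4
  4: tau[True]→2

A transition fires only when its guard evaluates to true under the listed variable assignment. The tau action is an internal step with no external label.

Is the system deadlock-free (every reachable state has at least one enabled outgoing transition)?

Reach set: {0,2,4}
  0: c→4  tau→4  [deg 2]
  2: ∅  [deadlock]
  4: tau→2  [deg 1]
trace reaching 2: c·tau

Answer: DEADLOCK at state 2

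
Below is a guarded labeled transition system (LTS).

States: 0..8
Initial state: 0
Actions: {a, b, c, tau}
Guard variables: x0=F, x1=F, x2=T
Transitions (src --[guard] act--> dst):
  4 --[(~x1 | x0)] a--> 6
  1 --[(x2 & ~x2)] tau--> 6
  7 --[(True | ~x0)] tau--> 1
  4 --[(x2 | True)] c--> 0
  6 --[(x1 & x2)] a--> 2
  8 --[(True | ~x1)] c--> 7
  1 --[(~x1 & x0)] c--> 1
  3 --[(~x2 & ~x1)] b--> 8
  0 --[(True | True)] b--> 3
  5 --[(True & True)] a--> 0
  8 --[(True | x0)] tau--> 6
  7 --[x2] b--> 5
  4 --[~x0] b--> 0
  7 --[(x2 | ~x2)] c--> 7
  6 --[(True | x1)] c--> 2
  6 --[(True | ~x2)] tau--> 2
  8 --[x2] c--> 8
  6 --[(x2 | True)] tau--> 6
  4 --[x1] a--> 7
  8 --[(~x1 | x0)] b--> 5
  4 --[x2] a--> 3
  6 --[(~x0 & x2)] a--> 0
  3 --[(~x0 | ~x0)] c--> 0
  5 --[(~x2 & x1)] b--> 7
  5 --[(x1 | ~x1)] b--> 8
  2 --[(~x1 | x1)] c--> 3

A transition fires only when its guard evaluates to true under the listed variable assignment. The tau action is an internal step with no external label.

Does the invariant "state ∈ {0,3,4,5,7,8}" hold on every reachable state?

Answer: INVARIANT HOLDS

Working:
Allowed set {0,3,4,5,7,8}
Reach set: {0,3}
  0: ✓
  3: ✓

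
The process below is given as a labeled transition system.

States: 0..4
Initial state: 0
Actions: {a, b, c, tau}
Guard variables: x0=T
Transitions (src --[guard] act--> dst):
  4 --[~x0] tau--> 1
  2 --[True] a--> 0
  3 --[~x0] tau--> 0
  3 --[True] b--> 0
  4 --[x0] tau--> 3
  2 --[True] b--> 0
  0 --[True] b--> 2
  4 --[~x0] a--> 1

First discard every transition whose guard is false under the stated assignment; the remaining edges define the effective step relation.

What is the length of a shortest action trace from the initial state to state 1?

BFS to 1:
  Layer 0: {0}
  Layer 1: {2}
1 never appears.

Answer: UNREACHABLE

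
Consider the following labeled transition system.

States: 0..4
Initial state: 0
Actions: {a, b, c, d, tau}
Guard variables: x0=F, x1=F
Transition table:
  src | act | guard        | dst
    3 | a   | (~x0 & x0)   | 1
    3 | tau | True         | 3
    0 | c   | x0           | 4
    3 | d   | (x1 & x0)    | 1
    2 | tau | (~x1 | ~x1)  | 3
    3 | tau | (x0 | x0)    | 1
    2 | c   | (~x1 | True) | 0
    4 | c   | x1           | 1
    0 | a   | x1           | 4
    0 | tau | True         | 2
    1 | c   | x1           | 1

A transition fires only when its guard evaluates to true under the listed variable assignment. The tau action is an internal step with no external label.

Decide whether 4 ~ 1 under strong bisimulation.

Refine partition for ~:
  P[0] = {{0,1,2,3,4}}
  P[1] = {{0,3},{1,4},{2}}
  P[2] = {{0},{1,4},{2},{3}}
Fixed point at round 3; 4 class(es).
[4]={1,4}  [1]={1,4}

Answer: BISIMILAR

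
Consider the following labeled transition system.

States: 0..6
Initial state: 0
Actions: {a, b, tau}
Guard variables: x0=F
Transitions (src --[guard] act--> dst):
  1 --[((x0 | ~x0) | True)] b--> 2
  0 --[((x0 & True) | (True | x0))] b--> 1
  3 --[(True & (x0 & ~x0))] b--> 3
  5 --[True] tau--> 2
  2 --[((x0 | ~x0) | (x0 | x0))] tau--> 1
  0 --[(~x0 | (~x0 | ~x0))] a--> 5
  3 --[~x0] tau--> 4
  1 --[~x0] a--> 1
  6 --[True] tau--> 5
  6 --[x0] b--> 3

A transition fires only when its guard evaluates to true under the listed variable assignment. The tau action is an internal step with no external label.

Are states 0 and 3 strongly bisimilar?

Refine partition for ~:
  P[0] = {{0,1,2,3,4,5,6}}
  P[1] = {{0,1},{2,3,5,6},{4}}
  P[2] = {{0},{1},{2},{3},{4},{5,6}}
  P[3] = {{0},{1},{2},{3},{4},{5},{6}}
7 equivalence class(es) (converged in 4)
class of 0: {0}; class of 3: {3}

Answer: NOT BISIMILAR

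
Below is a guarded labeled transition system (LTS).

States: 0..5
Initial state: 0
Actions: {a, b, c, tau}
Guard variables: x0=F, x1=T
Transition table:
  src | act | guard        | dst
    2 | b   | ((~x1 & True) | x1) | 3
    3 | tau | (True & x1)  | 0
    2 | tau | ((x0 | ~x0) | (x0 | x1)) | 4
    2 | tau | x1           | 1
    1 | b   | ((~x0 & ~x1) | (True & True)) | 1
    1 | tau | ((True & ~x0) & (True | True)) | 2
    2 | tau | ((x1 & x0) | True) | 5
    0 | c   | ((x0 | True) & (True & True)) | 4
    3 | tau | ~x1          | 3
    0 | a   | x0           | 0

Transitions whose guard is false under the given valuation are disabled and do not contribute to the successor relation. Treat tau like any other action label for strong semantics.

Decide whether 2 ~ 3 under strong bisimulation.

Answer: NOT BISIMILAR

Analysis:
Refine partition for ~:
  π0 = {{0,1,2,3,4,5}}
  π1 = {{0},{1,2},{3},{4,5}}
  π2 = {{0},{1},{2},{3},{4,5}}
stable after 3 split(s): 5 block(s)
2∈{2}, 3∈{3}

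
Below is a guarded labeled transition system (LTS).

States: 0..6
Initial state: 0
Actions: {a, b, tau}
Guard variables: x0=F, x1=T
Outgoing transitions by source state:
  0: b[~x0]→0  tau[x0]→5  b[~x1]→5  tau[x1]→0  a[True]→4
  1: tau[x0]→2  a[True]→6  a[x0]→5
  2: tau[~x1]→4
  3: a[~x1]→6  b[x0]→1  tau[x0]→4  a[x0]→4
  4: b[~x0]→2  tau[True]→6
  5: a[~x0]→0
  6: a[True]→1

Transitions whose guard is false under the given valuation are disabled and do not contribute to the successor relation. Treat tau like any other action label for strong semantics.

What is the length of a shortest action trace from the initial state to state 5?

Answer: UNREACHABLE

Analysis:
Breadth-first toward 5:
  Layer 0: {0}
  Layer 1: {4}
  Layer 2: {2,6}
  Layer 3: {1}
5 never appears.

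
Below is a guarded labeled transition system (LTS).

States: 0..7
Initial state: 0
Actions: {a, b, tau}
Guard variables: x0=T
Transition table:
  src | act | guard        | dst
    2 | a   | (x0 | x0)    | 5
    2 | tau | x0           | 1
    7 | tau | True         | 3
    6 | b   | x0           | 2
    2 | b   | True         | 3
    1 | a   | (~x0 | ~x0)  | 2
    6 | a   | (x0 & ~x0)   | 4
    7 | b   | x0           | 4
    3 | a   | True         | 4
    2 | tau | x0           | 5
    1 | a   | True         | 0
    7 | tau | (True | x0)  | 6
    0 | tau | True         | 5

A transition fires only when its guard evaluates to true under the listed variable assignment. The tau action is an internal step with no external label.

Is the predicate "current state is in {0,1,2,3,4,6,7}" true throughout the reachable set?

Answer: INVARIANT VIOLATED at state 5

Trace:
Inv-set: {0,1,2,3,4,6,7}
Reachable = {0,5}
  0: ✓
  5: outside
reach 5 via tau — violates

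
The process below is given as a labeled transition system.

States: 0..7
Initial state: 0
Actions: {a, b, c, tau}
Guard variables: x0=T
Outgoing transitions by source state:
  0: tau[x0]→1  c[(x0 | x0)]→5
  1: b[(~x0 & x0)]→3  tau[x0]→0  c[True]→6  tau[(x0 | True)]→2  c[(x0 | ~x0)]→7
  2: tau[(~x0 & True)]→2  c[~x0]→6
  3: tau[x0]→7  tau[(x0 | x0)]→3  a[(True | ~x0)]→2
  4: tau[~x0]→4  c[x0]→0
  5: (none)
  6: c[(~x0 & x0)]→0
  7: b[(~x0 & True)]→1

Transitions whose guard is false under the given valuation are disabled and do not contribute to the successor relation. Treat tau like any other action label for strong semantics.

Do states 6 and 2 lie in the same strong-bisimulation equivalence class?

Answer: BISIMILAR

Working:
Compute ~ classes (split until stable):
  π0 = {{0,1,2,3,4,5,6,7}}
  π1 = {{0,1},{2,5,6,7},{3},{4}}
  π2 = {{0},{1},{2,5,6,7},{3},{4}}
5 equivalence class(es) (converged in 3)
6∈{2,5,6,7}, 2∈{2,5,6,7}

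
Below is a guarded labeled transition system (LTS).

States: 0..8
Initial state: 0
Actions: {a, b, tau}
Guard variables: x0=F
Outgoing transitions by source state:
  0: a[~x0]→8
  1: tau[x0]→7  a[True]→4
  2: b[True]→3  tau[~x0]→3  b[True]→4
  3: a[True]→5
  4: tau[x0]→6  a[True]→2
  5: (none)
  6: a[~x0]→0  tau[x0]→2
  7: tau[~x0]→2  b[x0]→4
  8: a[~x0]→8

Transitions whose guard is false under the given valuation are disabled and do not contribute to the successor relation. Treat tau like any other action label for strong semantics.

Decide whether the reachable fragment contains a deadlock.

Reach set: {0,8}
  0: a→8  [1 exit(s)]
  8: a→8  [1 exit(s)]

Answer: DEADLOCK-FREE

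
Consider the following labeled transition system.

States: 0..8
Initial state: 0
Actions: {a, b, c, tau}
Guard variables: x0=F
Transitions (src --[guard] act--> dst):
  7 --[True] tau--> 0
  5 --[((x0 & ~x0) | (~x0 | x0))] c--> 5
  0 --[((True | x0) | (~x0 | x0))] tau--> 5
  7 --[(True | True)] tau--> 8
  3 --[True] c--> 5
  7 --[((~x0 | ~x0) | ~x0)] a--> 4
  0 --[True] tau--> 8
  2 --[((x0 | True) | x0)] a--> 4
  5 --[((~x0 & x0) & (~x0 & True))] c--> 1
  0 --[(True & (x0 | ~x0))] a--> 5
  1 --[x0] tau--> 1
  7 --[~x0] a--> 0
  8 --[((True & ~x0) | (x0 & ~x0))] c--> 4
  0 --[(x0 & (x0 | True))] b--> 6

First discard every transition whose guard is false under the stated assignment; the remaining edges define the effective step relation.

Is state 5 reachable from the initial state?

Guard filter leaves 11 enabled edge(s).
Layer 0: {0}
Layer 1: {5,8}  total {0,5,8}
Layer 2: {4}  total {0,4,5,8}
R = {0,4,5,8}
witness 5: tau

Answer: REACHABLE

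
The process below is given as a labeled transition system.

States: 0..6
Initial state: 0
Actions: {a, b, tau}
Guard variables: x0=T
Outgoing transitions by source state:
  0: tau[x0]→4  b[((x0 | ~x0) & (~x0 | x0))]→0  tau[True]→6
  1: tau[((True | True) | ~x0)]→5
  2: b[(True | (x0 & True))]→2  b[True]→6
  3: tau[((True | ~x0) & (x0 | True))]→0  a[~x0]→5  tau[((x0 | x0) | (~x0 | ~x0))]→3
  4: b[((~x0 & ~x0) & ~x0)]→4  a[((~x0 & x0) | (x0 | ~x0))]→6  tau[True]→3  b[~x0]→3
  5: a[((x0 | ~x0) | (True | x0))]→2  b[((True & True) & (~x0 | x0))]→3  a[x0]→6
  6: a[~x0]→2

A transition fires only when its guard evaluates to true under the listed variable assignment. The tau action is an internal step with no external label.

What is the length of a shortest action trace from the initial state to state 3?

Answer: 2

Analysis:
Layered search for 3:
  Layer 0: {0}
  Layer 1: {4,6}
  Layer 2: {3}
3 enters at depth 2; path tau·tau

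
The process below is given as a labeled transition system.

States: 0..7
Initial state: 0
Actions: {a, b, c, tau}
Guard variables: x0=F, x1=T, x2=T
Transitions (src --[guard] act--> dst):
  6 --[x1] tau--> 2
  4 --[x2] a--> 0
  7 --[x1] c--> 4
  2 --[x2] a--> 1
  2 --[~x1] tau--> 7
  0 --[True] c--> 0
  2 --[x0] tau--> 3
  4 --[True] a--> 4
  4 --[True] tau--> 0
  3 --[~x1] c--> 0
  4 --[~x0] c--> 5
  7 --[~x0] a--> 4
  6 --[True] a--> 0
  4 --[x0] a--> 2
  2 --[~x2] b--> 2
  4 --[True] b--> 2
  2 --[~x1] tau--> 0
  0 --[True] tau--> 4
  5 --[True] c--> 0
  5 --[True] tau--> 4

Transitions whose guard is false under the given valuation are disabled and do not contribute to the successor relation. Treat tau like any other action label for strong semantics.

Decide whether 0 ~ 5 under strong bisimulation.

Refine partition for ~:
  π0 = {{0,1,2,3,4,5,6,7}}
  π1 = {{0,5},{1,3},{2},{4},{6},{7}}
Fixed point at round 2; 6 class(es).
[0]={0,5}  [5]={0,5}

Answer: BISIMILAR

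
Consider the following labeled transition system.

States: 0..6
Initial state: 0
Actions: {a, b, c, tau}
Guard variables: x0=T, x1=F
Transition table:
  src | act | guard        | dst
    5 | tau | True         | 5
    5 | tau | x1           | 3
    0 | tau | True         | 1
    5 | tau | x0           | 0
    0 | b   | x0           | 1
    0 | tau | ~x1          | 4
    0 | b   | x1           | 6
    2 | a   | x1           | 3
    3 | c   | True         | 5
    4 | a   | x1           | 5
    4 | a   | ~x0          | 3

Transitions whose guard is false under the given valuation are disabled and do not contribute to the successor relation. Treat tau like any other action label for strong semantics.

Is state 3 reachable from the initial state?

Answer: UNREACHABLE

Trace:
After dropping false guards: 6 live edges.
depth 0: {0}
depth 1: {1,4}  now seen {0,1,4}
Reachable = {0,1,4}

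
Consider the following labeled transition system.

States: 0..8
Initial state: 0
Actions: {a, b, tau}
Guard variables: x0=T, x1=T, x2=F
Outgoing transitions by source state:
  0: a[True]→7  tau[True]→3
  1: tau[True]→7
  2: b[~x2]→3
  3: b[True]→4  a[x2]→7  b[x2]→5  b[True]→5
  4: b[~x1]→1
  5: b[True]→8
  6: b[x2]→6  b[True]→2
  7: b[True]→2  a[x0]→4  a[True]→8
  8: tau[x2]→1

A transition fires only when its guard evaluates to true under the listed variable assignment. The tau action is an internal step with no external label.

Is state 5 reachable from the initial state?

Answer: REACHABLE

Analysis:
Guard filter leaves 11 enabled edge(s).
depth 0: {0}
depth 1: {3,7}  now seen {0,3,7}
depth 2: {2,4,5,8}  now seen {0,2,3,4,5,7,8}
Reach set: {0,2,3,4,5,7,8}
witness 5: tau·b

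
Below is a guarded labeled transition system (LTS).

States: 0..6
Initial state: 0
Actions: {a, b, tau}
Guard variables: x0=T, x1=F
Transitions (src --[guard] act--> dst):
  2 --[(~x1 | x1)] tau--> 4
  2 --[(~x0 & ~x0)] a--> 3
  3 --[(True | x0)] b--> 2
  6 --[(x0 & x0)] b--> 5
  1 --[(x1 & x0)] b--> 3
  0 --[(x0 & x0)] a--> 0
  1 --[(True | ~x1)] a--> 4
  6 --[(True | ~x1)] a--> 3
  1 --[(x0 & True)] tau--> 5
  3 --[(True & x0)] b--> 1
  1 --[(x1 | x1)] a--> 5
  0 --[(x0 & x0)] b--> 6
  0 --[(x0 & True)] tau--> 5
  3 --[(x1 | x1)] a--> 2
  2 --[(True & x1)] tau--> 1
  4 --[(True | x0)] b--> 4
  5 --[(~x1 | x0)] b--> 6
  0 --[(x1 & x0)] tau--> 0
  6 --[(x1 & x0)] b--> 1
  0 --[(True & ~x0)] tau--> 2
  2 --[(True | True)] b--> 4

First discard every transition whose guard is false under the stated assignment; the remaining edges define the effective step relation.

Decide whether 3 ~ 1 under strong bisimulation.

Refine partition for ~:
  π0 = {{0,1,2,3,4,5,6}}
  π1 = {{0},{1},{2},{3,4,5},{6}}
  π2 = {{0},{1},{2},{3},{4},{5},{6}}
7 equivalence class(es) (converged in 3)
[3]={3}  [1]={1}

Answer: NOT BISIMILAR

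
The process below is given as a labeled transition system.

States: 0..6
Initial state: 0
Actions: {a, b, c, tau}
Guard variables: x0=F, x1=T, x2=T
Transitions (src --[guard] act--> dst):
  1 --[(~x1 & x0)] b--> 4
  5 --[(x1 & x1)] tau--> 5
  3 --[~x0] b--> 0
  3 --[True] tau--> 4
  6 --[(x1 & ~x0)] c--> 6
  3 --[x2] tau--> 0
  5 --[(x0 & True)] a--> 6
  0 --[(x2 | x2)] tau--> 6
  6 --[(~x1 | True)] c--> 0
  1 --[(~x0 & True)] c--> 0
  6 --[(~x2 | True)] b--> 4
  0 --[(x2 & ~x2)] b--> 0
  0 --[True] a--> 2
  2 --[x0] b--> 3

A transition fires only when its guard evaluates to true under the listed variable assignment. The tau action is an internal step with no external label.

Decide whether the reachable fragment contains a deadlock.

Answer: DEADLOCK at state 2

Trace:
Reach set: {0,2,4,6}
  0: a→2  tau→6  [2 exit(s)]
  2: ∅  [deadlock]
  4: ∅  [deadlock]
  6: b→4  c→0  c→6  [3 exit(s)]
witness 2: a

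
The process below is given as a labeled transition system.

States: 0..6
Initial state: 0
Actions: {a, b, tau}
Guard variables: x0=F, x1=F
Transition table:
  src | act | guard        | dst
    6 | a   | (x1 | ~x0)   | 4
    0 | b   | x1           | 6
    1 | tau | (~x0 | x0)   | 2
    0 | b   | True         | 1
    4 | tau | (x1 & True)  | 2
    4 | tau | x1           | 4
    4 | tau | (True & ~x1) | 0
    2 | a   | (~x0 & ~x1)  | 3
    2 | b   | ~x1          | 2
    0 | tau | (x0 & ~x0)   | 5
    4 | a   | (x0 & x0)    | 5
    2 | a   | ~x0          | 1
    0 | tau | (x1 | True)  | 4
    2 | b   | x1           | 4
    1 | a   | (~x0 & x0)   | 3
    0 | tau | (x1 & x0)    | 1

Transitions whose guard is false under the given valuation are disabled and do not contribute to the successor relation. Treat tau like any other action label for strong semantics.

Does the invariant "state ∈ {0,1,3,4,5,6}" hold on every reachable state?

Answer: INVARIANT VIOLATED at state 2

Trace:
Safe = {0,1,3,4,5,6}
Reach set: {0,1,2,3,4}
  0: ✓
  1: ✓
  2: ✗ unsafe
  3: ✓
  4: ✓
witness against invariant: b·tau → 2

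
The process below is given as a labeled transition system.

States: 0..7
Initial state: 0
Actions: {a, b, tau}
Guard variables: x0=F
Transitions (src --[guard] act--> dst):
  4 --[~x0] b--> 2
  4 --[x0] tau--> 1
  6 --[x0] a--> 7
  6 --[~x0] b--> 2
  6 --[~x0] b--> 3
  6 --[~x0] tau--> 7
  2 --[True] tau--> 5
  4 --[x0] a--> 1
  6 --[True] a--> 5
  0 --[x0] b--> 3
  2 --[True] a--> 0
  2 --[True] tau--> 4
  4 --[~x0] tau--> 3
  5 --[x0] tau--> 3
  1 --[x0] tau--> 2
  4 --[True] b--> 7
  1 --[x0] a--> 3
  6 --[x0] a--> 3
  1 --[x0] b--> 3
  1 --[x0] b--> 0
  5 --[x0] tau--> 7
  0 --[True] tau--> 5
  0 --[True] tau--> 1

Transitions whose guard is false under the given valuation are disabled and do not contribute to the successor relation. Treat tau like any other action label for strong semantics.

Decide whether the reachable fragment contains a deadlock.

Answer: DEADLOCK at state 1

Working:
Reachable = {0,1,5}
  0: tau→1  tau→5  [2 exit(s)]
  1: ∅  [STUCK]
  5: ∅  [STUCK]
witness 1: tau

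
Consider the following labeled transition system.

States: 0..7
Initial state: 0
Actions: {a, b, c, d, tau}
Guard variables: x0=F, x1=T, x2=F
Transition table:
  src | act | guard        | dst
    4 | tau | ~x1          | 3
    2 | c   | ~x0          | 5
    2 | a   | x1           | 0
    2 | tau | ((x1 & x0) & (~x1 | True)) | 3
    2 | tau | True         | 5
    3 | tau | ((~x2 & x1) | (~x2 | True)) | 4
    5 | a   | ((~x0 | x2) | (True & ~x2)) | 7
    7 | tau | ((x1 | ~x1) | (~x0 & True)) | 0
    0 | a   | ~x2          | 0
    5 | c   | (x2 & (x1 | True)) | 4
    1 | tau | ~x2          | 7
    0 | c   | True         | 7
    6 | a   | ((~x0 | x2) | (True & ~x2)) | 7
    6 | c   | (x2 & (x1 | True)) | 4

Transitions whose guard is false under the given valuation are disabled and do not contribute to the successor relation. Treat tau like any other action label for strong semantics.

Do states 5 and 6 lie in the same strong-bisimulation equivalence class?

Bisimulation quotient by refinement:
  π0 = {{0,1,2,3,4,5,6,7}}
  π1 = {{0},{1,3,7},{2},{4},{5,6}}
  π2 = {{0},{1},{2},{3},{4},{5,6},{7}}
Fixed point at round 3; 7 class(es).
5∈{5,6}, 6∈{5,6}

Answer: BISIMILAR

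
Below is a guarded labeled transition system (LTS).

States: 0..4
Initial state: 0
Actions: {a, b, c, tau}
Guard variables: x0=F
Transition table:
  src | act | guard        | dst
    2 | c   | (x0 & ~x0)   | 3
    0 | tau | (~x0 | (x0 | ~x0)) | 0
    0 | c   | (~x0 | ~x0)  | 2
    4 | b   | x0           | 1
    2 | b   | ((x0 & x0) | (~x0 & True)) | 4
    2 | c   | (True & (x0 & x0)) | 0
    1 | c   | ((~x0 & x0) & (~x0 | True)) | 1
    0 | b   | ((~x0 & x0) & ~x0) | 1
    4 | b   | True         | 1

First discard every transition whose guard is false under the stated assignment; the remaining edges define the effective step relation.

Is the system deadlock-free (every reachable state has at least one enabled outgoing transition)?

Reachable = {0,1,2,4}
  0: c→2  tau→0  [2 out]
  1: ∅  [deadlock]
  2: b→4  [1 out]
  4: b→1  [1 out]
trace reaching 1: c·b·b

Answer: DEADLOCK at state 1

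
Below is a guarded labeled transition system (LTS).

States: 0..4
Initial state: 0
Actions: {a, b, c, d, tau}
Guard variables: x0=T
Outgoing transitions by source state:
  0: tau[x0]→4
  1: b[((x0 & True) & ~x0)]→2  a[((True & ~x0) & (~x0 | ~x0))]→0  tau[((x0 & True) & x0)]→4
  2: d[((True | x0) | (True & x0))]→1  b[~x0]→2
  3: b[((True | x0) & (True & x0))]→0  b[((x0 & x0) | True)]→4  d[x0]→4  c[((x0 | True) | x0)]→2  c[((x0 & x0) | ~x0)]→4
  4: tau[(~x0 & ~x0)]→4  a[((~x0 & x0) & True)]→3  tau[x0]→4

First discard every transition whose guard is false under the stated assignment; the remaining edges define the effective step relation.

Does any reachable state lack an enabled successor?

Answer: DEADLOCK-FREE

Trace:
R = {0,4}
  0: tau→4  [1 out]
  4: tau→4  [1 out]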